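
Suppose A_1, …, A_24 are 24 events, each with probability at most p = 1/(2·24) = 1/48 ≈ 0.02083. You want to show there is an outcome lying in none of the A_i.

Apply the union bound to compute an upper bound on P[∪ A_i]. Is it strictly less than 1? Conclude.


Union bound: P[∪_{i=1}^{24} A_i] ≤ Σ_i P[A_i] ≤ 24·p = 24·(1/48) = 1/2.
Numerically: 1/2 ≈ 0.50000.
Is 1/2 < 1? YES.
Since P[∪ A_i] ≤ 1/2 < 1, the complement has P[∩ A_i^c] ≥ 1 − 1/2 = 1/2 > 0, so some outcome avoids every A_i.

24·p = 1/2 ≈ 0.50000; existence CERTIFIED by the union bound.


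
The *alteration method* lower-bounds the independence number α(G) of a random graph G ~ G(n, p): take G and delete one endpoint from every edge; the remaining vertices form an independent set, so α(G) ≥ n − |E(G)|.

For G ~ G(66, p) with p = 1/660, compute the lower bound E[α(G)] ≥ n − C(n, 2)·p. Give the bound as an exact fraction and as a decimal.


E[|E(G)|] = C(66, 2)·p = 2145 · (1/660) = 13/4.
E[α(G)] ≥ n − E[|E(G)|] = 66 − 13/4 = 251/4.
Numerically: ≈ 62.750000.
(This is only a lower bound; the true E[α(G)] may be larger.)

E[α(G)] ≥ 251/4 ≈ 62.750000.


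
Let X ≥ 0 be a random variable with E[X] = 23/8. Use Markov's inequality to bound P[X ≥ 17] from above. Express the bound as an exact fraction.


μ = E[X] = 23/8, a = 17.
Markov: P[X ≥ 17] ≤ μ/a = (23/8)/17 = 23/136.
Numerically: ≈ 0.16912.
(Since a = 17 > μ = 2.87500, the bound 23/136 is < 1 and informative.)

P[X ≥ 17] ≤ 23/136 ≈ 0.16912.


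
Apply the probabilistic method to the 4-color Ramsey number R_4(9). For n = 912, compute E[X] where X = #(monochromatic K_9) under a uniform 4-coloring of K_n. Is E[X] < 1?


E[X] = C(912, 9) · 4^{1 − 36} = 1156095740032081475120 · 4^{−35} = 1156095740032081475120/1180591620717411303424.
As a reduced fraction: E[X] = 72255983752005092195/73786976294838206464 ≈ 0.9793.
Is E[X] < 1? YES.
Since E[X] < 1, there exists a 4-coloring of K_{912} with no monochromatic K_9; hence R_4(9) > 912.

E[X] = 72255983752005092195/73786976294838206464 ≈ 0.9793; E[X] < 1, so R_4(9) > 912.


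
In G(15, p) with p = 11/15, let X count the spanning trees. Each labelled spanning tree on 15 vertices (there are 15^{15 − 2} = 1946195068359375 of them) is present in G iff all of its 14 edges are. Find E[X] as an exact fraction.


K_15 has 15^{15 − 2} = 1946195068359375 labelled spanning trees.
For each such spanning tree H, let X_H = 1 if all 14 edges of H are present in G. Then P[X_H = 1] = p^{14} = (11/15)^{14} = 379749833583241/29192926025390625.
By linearity of expectation: E[X] = Σ_H E[X_H] = 1946195068359375 · p^{14} = 1946195068359375 · 379749833583241/29192926025390625 = 379749833583241/15.
Numerically: E[X] ≈ 2.53e+13.

E[X] = 1946195068359375 · (11/15)^{14} = 379749833583241/15 ≈ 2.53e+13.


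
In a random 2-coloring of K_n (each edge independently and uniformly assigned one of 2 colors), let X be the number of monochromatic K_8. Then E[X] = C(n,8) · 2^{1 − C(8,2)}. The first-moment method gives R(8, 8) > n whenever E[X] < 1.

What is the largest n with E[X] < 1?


We need C(n, 8) · 2^{1 − 28} < 1, i.e. C(n, 8) < 2^{28 − 1} = 134217728.
Check values of n near the boundary:
  n = 37: C(37, 8) = 38608020; 38608020 < 134217728? YES
  n = 38: C(38, 8) = 48903492; 48903492 < 134217728? YES
  n = 39: C(39, 8) = 61523748; 61523748 < 134217728? YES
  n = 40: C(40, 8) = 76904685; 76904685 < 134217728? YES
  n = 41: C(41, 8) = 95548245; 95548245 < 134217728? YES
  n = 42: C(42, 8) = 118030185; 118030185 < 134217728? YES
  n = 43: C(43, 8) = 145008513; 145008513 < 134217728? NO
  n = 44: C(44, 8) = 177232627; 177232627 < 134217728? NO
The largest n with C(n, 8) < 134217728 is n = 42 (where E[X] = 118030185/134217728 ≈ 0.879393). Hence R(8, 8) > 42, i.e. R(8, 8) ≥ 43.

Largest n = 42; hence R(8, 8) > 42.


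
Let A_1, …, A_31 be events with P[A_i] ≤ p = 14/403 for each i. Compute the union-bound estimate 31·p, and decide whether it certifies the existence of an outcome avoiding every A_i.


Union bound: P[∪_{i=1}^{31} A_i] ≤ Σ_i P[A_i] ≤ 31·p = 31·(14/403) = 14/13.
Numerically: 14/13 ≈ 1.07692.
Is 14/13 < 1? NO.
Since the bound 14/13 is ≥ 1, the union bound is uninformative here; it does NOT by itself certify existence.

31·p = 14/13 ≈ 1.07692; existence NOT certified by the union bound.


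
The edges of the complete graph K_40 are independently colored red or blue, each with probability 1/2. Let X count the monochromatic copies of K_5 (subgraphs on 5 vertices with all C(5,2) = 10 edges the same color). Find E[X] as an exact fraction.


Let X = Σ_S X_S over the C(40, 5) = 658008 subsets S of size 5, where X_S = 1 if the K_5 on S is monochromatic.
For a fixed S, the K_5 on S has C(5, 2) = 10 edges. P[all 10 edges red] = (1/2)^10, and likewise for blue, so P[monochromatic] = 2·(1/2)^10 = 2^{1 − 10} = 1/512.
By linearity: E[X] = C(40, 5) · 2^{1 − 10} = 658008 · 1/512 = 82251/64.
Numerically: E[X] ≈ 1285.171875.

E[X] = C(40,5)·2^(1−C(5,2)) = 82251/64 ≈ 1285.171875.


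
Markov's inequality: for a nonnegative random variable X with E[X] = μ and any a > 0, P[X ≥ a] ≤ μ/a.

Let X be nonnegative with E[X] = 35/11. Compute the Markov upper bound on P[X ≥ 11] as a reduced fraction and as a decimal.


μ = E[X] = 35/11, a = 11.
Markov: P[X ≥ 11] ≤ μ/a = (35/11)/11 = 35/121.
Numerically: ≈ 0.289256.
(Since a = 11 > μ = 3.181818, the bound 35/121 is < 1 and informative.)

P[X ≥ 11] ≤ 35/121 ≈ 0.289256.


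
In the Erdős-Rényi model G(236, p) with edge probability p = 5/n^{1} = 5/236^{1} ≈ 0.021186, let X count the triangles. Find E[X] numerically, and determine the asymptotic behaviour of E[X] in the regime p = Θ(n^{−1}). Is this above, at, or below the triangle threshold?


Number of potential triangles: C(236, 3) = 2162940.
Each occurs with probability p³ ≈ (0.021186)³ ≈ 9.5098574e-06.
By linearity: E[X] = C(236, 3)·p³ ≈ 2162940 · 9.5098574e-06 ≈ 20.56925.
Here α = 1, so p = 5/n is exactly at the triangle threshold p ~ 1/n. Asymptotically E[X] → c³/6 = 5³/6 = 125/6 ≈ 20.83333, a bounded constant. In this regime the triangle count is asymptotically Poisson(c³/6).

E[X] ≈ 20.56925; in regime p = Θ(1/n^{1}) E[X] stays bounded (at the triangle threshold p ~ 1/n).


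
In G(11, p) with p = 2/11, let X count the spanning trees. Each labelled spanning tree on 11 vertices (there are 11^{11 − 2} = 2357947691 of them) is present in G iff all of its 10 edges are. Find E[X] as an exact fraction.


K_11 has 11^{11 − 2} = 2357947691 labelled spanning trees.
For each such spanning tree H, let X_H = 1 if all 10 edges of H are present in G. Then P[X_H = 1] = p^{10} = (2/11)^{10} = 1024/25937424601.
By linearity of expectation: E[X] = Σ_H E[X_H] = 2357947691 · p^{10} = 2357947691 · 1024/25937424601 = 1024/11.
Numerically: E[X] ≈ 93.091.

E[X] = 2357947691 · (2/11)^{10} = 1024/11 ≈ 93.091.


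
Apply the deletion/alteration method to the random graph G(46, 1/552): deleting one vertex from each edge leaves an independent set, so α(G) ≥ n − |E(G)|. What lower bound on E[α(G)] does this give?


E[|E(G)|] = C(46, 2)·p = 1035 · (1/552) = 15/8.
E[α(G)] ≥ n − E[|E(G)|] = 46 − 15/8 = 353/8.
Numerically: ≈ 44.1250.
(This is only a lower bound; the true E[α(G)] may be larger.)

E[α(G)] ≥ 353/8 ≈ 44.1250.


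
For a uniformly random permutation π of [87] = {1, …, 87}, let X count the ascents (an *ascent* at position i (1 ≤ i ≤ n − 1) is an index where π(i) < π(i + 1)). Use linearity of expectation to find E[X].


Write X = Σ X_I over i = 1, …, 86, with X_I the indicator of one ascent.
There are 86 indicators.
For each fixed i, the pair (π(i), π(i+1)) is a uniformly random ordered pair of distinct values from {1, …, 87}; by symmetry P[π(i) < π(i+1)] = 1/2.
By linearity: E[X] = 86 · (1/2) = (87 − 1) · (1/2) = 43 ≈ 43.00000.

E[X] = 43 = 43.00000.


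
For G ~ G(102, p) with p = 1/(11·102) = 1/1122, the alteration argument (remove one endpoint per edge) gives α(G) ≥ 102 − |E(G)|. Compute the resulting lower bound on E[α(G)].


E[|E(G)|] = C(102, 2)·p = 5151 · (1/1122) = 101/22.
E[α(G)] ≥ n − E[|E(G)|] = 102 − 101/22 = 2143/22.
Numerically: ≈ 97.409.
(This is only a lower bound; the true E[α(G)] may be larger.)

E[α(G)] ≥ 2143/22 ≈ 97.409.


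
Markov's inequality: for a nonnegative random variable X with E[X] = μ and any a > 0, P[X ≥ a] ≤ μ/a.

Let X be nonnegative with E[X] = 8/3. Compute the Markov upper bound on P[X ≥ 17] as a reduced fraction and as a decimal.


μ = E[X] = 8/3, a = 17.
Markov: P[X ≥ 17] ≤ μ/a = (8/3)/17 = 8/51.
Numerically: ≈ 0.156863.
(Since a = 17 > μ = 2.666667, the bound 8/51 is < 1 and informative.)

P[X ≥ 17] ≤ 8/51 ≈ 0.156863.


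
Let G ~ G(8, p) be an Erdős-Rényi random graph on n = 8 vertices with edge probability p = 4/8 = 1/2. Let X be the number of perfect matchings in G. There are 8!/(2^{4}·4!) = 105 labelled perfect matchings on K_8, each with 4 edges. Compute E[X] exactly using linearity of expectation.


K_8 has 8!/(2^{4}·4!) = 105 labelled perfect matchings.
For each such perfect matching H, let X_H = 1 if all 4 edges of H are present in G. Then P[X_H = 1] = p^{4} = (1/2)^{4} = 1/16.
Summing the indicators: E[X] = Σ_H E[X_H] = 105 · p^{4} = 105 · 1/16 = 105/16.
Numerically: E[X] ≈ 6.562.

E[X] = 105 · (1/2)^{4} = 105/16 ≈ 6.562.


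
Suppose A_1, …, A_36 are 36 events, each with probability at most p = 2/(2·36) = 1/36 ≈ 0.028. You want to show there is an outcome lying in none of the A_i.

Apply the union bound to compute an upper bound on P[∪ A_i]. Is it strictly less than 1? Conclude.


Union bound: P[∪_{i=1}^{36} A_i] ≤ Σ_i P[A_i] ≤ 36·p = 36·(1/36) = 1.
Numerically: 1 ≈ 1.000.
Is 1 < 1? NO.
Since the bound 1 is ≥ 1, the union bound is uninformative here; it does NOT by itself certify existence.

36·p = 1 ≈ 1.000; existence NOT certified by the union bound.


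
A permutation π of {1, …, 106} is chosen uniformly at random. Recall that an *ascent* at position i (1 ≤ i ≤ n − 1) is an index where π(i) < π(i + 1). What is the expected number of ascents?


Write X = Σ X_I over i = 1, …, 105, with X_I the indicator of one ascent.
There are 105 indicators.
For each fixed i, the pair (π(i), π(i+1)) is a uniformly random ordered pair of distinct values from {1, …, 106}; by symmetry P[π(i) < π(i+1)] = 1/2.
By linearity: E[X] = 105 · (1/2) = (106 − 1) · (1/2) = 105/2 ≈ 52.50000.

E[X] = 105/2 = 52.50000.


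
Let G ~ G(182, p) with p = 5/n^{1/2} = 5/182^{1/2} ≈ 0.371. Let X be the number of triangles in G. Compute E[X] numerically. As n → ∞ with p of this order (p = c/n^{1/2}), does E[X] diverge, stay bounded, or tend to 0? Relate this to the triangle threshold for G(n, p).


Number of potential triangles: C(182, 3) = 988260.
Each occurs with probability p³ ≈ (0.371)³ ≈ 5.09100e-02.
By linearity: E[X] = C(182, 3)·p³ ≈ 988260 · 5.09100e-02 ≈ 50312.297.
Since α = 1/2 < 1, p = c/n^{1/2} ≫ 1/n is above the triangle threshold p ~ 1/n. Asymptotically E[X] ~ (c³/6)·n^{3(1−α)} = (5³/6)·n^{1.5} → ∞; triangles are abundant w.h.p.

E[X] ≈ 50312.297; in regime p = Θ(1/n^{1/2}) E[X] diverges (above the triangle threshold p ~ 1/n).


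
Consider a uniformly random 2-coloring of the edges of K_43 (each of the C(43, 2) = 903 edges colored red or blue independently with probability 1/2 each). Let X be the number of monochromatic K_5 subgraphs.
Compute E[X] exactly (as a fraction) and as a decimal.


Let X = Σ_S X_S over the C(43, 5) = 962598 subsets S of size 5, where X_S = 1 if the K_5 on S is monochromatic.
For a fixed S, the K_5 on S has C(5, 2) = 10 edges. P[all 10 edges red] = (1/2)^10, and likewise for blue, so P[monochromatic] = 2·(1/2)^10 = 2^{1 − 10} = 1/512.
By linearity of expectation: E[X] = C(43, 5) · 2^{1 − 10} = 962598 · 1/512 = 481299/256.
Numerically: E[X] ≈ 1880.0742.

E[X] = C(43,5)·2^(1−C(5,2)) = 481299/256 ≈ 1880.0742.


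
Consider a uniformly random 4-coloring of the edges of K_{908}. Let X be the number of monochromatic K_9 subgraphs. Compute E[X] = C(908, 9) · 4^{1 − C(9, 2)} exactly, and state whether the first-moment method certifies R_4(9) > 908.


E[X] = C(908, 9) · 4^{1 − 36} = 1111058428637338083100 · 4^{−35} = 1111058428637338083100/1180591620717411303424.
As a reduced fraction: E[X] = 277764607159334520775/295147905179352825856 ≈ 0.941.
Is E[X] < 1? YES.
Since E[X] < 1, there exists a 4-coloring of K_{908} with no monochromatic K_9; hence R_4(9) > 908.

E[X] = 277764607159334520775/295147905179352825856 ≈ 0.941; E[X] < 1, so R_4(9) > 908.


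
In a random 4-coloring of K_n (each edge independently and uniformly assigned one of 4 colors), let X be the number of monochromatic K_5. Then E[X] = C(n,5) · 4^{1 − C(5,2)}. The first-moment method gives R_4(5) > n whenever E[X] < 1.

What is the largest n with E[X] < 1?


We need C(n, 5) · 4^{1 − 10} < 1, i.e. C(n, 5) < 4^{10 − 1} = 262144.
Check values of n near the boundary:
  n = 31: C(31, 5) = 169911; 169911 < 262144? YES
  n = 32: C(32, 5) = 201376; 201376 < 262144? YES
  n = 33: C(33, 5) = 237336; 237336 < 262144? YES
  n = 34: C(34, 5) = 278256; 278256 < 262144? NO
  n = 35: C(35, 5) = 324632; 324632 < 262144? NO
  n = 36: C(36, 5) = 376992; 376992 < 262144? NO
The largest n with C(n, 5) < 262144 is n = 33 (where E[X] = 29667/32768 ≈ 0.905365). Hence R_4(5) > 33, i.e. R_4(5) ≥ 34.

Largest n = 33; hence R_4(5) > 33.


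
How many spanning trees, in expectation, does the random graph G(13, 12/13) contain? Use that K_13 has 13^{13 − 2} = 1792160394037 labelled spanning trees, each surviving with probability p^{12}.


K_13 has 13^{13 − 2} = 1792160394037 labelled spanning trees.
For each such spanning tree H, let X_H = 1 if all 12 edges of H are present in G. Then P[X_H = 1] = p^{12} = (12/13)^{12} = 8916100448256/23298085122481.
Summing the indicators: E[X] = Σ_H E[X_H] = 1792160394037 · p^{12} = 1792160394037 · 8916100448256/23298085122481 = 8916100448256/13.
Numerically: E[X] ≈ 6.8585e+11.

E[X] = 1792160394037 · (12/13)^{12} = 8916100448256/13 ≈ 6.8585e+11.


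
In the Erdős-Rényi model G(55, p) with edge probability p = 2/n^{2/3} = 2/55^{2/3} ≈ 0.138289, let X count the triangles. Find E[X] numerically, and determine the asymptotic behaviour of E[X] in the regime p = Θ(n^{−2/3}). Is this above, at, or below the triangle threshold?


Number of potential triangles: C(55, 3) = 26235.
Each occurs with probability p³ ≈ (0.138289)³ ≈ 2.64462810e-03.
By linearity: E[X] = C(55, 3)·p³ ≈ 26235 · 2.64462810e-03 ≈ 69.381818.
Since α = 2/3 < 1, p = c/n^{2/3} ≫ 1/n is above the triangle threshold p ~ 1/n. Asymptotically E[X] ~ (c³/6)·n^{3(1−α)} = (2³/6)·n^{1} → ∞; triangles are abundant w.h.p.

E[X] ≈ 69.381818; in regime p = Θ(1/n^{2/3}) E[X] diverges (above the triangle threshold p ~ 1/n).


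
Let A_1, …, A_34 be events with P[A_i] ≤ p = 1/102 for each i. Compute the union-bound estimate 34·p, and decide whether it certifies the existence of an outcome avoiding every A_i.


Union bound: P[∪_{i=1}^{34} A_i] ≤ Σ_i P[A_i] ≤ 34·p = 34·(1/102) = 1/3.
Numerically: 1/3 ≈ 0.3333.
Is 1/3 < 1? YES.
Since P[∪ A_i] ≤ 1/3 < 1, the complement has P[∩ A_i^c] ≥ 1 − 1/3 = 2/3 > 0, so some outcome avoids every A_i.

34·p = 1/3 ≈ 0.3333; existence CERTIFIED by the union bound.


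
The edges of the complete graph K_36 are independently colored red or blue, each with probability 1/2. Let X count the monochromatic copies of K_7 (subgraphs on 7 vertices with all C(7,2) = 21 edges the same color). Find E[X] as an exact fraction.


Let X = Σ_S X_S over the C(36, 7) = 8347680 subsets S of size 7, where X_S = 1 if the K_7 on S is monochromatic.
For a fixed S, the K_7 on S has C(7, 2) = 21 edges. P[all 21 edges red] = (1/2)^21, and likewise for blue, so P[monochromatic] = 2·(1/2)^21 = 2^{1 − 21} = 1/1048576.
Summing: E[X] = C(36, 7) · 2^{1 − 21} = 8347680 · 1/1048576 = 260865/32768.
Numerically: E[X] ≈ 7.961.

E[X] = C(36,7)·2^(1−C(7,2)) = 260865/32768 ≈ 7.961.


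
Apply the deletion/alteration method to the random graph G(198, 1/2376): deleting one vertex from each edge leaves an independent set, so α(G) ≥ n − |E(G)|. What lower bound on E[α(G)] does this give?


E[|E(G)|] = C(198, 2)·p = 19503 · (1/2376) = 197/24.
E[α(G)] ≥ n − E[|E(G)|] = 198 − 197/24 = 4555/24.
Numerically: ≈ 189.791667.
(This is only a lower bound; the true E[α(G)] may be larger.)

E[α(G)] ≥ 4555/24 ≈ 189.791667.


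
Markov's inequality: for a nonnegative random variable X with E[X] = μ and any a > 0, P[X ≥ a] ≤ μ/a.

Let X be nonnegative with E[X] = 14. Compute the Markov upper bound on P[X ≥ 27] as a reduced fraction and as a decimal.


μ = E[X] = 14, a = 27.
Markov: P[X ≥ 27] ≤ μ/a = (14)/27 = 14/27.
Numerically: ≈ 0.5185.
(Since a = 27 > μ = 14.0000, the bound 14/27 is < 1 and informative.)

P[X ≥ 27] ≤ 14/27 ≈ 0.5185.


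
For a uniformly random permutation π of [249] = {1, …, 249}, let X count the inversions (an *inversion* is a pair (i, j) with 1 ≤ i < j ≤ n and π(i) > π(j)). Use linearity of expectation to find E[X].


Write X = Σ X_I over the C(249, 2) = 30876 pairs i < j, with X_I the indicator of one inversion.
There are 30876 indicators.
For each fixed pair i < j, the values π(i) and π(j) are two distinct elements of {1, …, 249} in uniformly random order; by symmetry P[π(i) > π(j)] = 1/2.
By linearity: E[X] = 30876 · (1/2) = C(249, 2) · (1/2) = 30876/2 = 15438 ≈ 15438.000000.

E[X] = 15438 = 15438.000000.


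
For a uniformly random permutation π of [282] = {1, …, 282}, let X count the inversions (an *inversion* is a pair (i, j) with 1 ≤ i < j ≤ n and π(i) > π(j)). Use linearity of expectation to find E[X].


Write X = Σ X_I over the C(282, 2) = 39621 pairs i < j, with X_I the indicator of one inversion.
There are 39621 indicators.
For each fixed pair i < j, the values π(i) and π(j) are two distinct elements of {1, …, 282} in uniformly random order; by symmetry P[π(i) > π(j)] = 1/2.
By linearity: E[X] = 39621 · (1/2) = C(282, 2) · (1/2) = 39621/2 = 39621/2 ≈ 19810.5000.

E[X] = 39621/2 = 19810.5000.


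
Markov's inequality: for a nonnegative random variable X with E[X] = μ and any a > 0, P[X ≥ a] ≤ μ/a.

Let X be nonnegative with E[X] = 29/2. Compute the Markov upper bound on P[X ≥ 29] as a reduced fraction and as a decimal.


μ = E[X] = 29/2, a = 29.
Markov: P[X ≥ 29] ≤ μ/a = (29/2)/29 = 1/2.
Numerically: ≈ 0.500.
(Since a = 29 > μ = 14.500, the bound 1/2 is < 1 and informative.)

P[X ≥ 29] ≤ 1/2 ≈ 0.500.


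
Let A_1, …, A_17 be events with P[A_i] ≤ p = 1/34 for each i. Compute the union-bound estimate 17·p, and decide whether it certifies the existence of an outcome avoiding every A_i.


Union bound: P[∪_{i=1}^{17} A_i] ≤ Σ_i P[A_i] ≤ 17·p = 17·(1/34) = 1/2.
Numerically: 1/2 ≈ 0.5000.
Is 1/2 < 1? YES.
Since P[∪ A_i] ≤ 1/2 < 1, the complement has P[∩ A_i^c] ≥ 1 − 1/2 = 1/2 > 0, so some outcome avoids every A_i.

17·p = 1/2 ≈ 0.5000; existence CERTIFIED by the union bound.


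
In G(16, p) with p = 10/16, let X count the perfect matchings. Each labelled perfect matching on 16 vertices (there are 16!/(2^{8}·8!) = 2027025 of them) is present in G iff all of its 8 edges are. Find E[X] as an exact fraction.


K_16 has 16!/(2^{8}·8!) = 2027025 labelled perfect matchings.
For each such perfect matching H, let X_H = 1 if all 8 edges of H are present in G. Then P[X_H = 1] = p^{8} = (5/8)^{8} = 390625/16777216.
Summing the indicators: E[X] = Σ_H E[X_H] = 2027025 · p^{8} = 2027025 · 390625/16777216 = 791806640625/16777216.
Numerically: E[X] ≈ 47195.4.

E[X] = 2027025 · (5/8)^{8} = 791806640625/16777216 ≈ 47195.4.


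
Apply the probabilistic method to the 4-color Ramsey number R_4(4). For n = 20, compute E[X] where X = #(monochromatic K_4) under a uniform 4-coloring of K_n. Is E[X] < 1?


E[X] = C(20, 4) · 4^{1 − 6} = 4845 · 4^{−5} = 4845/1024.
As a reduced fraction: E[X] = 4845/1024 ≈ 4.73145.
Is E[X] < 1? NO.
Since E[X] ≥ 1, the first-moment bound is inconclusive at n = 20; it does NOT by itself certify R_4(4) > 20.

E[X] = 4845/1024 ≈ 4.73145; E[X] ≥ 1; first-moment method inconclusive here.


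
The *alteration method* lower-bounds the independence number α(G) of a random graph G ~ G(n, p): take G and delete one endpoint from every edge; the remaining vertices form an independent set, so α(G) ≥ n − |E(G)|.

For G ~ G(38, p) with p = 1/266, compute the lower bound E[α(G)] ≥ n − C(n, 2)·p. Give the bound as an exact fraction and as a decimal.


E[|E(G)|] = C(38, 2)·p = 703 · (1/266) = 37/14.
E[α(G)] ≥ n − E[|E(G)|] = 38 − 37/14 = 495/14.
Numerically: ≈ 35.35714.
(This is only a lower bound; the true E[α(G)] may be larger.)

E[α(G)] ≥ 495/14 ≈ 35.35714.


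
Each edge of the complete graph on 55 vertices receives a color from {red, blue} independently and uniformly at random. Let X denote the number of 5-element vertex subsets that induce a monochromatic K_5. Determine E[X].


Let X = Σ_S X_S over the C(55, 5) = 3478761 subsets S of size 5, where X_S = 1 if the K_5 on S is monochromatic.
For a fixed S, the K_5 on S has C(5, 2) = 10 edges. P[all 10 edges red] = (1/2)^10, and likewise for blue, so P[monochromatic] = 2·(1/2)^10 = 2^{1 − 10} = 1/512.
Summing: E[X] = C(55, 5) · 2^{1 − 10} = 3478761 · 1/512 = 3478761/512.
Numerically: E[X] ≈ 6794.455078.

E[X] = C(55,5)·2^(1−C(5,2)) = 3478761/512 ≈ 6794.455078.


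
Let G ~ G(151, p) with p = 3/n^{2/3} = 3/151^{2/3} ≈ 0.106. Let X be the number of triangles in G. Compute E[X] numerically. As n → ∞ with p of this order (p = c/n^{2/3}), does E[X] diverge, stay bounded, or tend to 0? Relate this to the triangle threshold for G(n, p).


Number of potential triangles: C(151, 3) = 562475.
Each occurs with probability p³ ≈ (0.106)³ ≈ 1.18416e-03.
By linearity: E[X] = C(151, 3)·p³ ≈ 562475 · 1.18416e-03 ≈ 666.060.
Since α = 2/3 < 1, p = c/n^{2/3} ≫ 1/n is above the triangle threshold p ~ 1/n. Asymptotically E[X] ~ (c³/6)·n^{3(1−α)} = (3³/6)·n^{1} → ∞; triangles are abundant w.h.p.

E[X] ≈ 666.060; in regime p = Θ(1/n^{2/3}) E[X] diverges (above the triangle threshold p ~ 1/n).


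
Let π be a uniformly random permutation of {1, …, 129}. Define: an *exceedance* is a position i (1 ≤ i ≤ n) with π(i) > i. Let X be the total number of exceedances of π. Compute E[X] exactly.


Write X = Σ_{i=1}^{129} X_i, where X_i = 1_{π(i) > i}.
For each fixed i, π(i) is uniform over {1, …, 129} (marginal of a uniform permutation), so P[π(i) > i] = (n − i)/n. Summing: Σ_{i=1}^{129} (n − i)/n = (0 + 1 + … + 128)/129 = 129(129 − 1)/(2·129) = (129 − 1)/2.
Hence E[X] = Σ_{i=1}^{129} (129 − i)/129 = 64 ≈ 64.00000.

E[X] = 64 = 64.00000.


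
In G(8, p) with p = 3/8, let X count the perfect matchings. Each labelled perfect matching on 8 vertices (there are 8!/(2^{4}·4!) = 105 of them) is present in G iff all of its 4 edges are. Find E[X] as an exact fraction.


K_8 has 8!/(2^{4}·4!) = 105 labelled perfect matchings.
For each such perfect matching H, let X_H = 1 if all 4 edges of H are present in G. Then P[X_H = 1] = p^{4} = (3/8)^{4} = 81/4096.
By linearity: E[X] = Σ_H E[X_H] = 105 · p^{4} = 105 · 81/4096 = 8505/4096.
Numerically: E[X] ≈ 2.07642.

E[X] = 105 · (3/8)^{4} = 8505/4096 ≈ 2.07642.


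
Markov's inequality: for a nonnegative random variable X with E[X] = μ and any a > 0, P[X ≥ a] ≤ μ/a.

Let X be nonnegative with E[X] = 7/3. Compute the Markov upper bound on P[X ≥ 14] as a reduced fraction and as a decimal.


μ = E[X] = 7/3, a = 14.
Markov: P[X ≥ 14] ≤ μ/a = (7/3)/14 = 1/6.
Numerically: ≈ 0.167.
(Since a = 14 > μ = 2.333, the bound 1/6 is < 1 and informative.)

P[X ≥ 14] ≤ 1/6 ≈ 0.167.


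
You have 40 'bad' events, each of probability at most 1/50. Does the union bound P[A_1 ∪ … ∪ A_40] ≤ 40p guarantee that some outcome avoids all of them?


Union bound: P[∪_{i=1}^{40} A_i] ≤ Σ_i P[A_i] ≤ 40·p = 40·(1/50) = 4/5.
Numerically: 4/5 ≈ 0.8000000.
Is 4/5 < 1? YES.
Since P[∪ A_i] ≤ 4/5 < 1, the complement has P[∩ A_i^c] ≥ 1 − 4/5 = 1/5 > 0, so some outcome avoids every A_i.

40·p = 4/5 ≈ 0.8000000; existence CERTIFIED by the union bound.


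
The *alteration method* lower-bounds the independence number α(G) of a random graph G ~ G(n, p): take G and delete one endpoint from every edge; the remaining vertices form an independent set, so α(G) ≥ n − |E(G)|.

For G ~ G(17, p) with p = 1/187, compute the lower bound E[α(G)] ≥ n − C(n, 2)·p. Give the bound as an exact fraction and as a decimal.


E[|E(G)|] = C(17, 2)·p = 136 · (1/187) = 8/11.
E[α(G)] ≥ n − E[|E(G)|] = 17 − 8/11 = 179/11.
Numerically: ≈ 16.27273.
(This is only a lower bound; the true E[α(G)] may be larger.)

E[α(G)] ≥ 179/11 ≈ 16.27273.


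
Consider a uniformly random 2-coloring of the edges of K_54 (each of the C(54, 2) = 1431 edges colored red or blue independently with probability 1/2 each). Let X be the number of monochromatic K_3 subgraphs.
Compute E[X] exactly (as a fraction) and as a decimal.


Let X = Σ_S X_S over the C(54, 3) = 24804 subsets S of size 3, where X_S = 1 if the K_3 on S is monochromatic.
For a fixed S, the K_3 on S has C(3, 2) = 3 edges. P[all 3 edges red] = (1/2)^3, and likewise for blue, so P[monochromatic] = 2·(1/2)^3 = 2^{1 − 3} = 1/4.
Summing: E[X] = C(54, 3) · 2^{1 − 3} = 24804 · 1/4 = 6201.
Numerically: E[X] ≈ 6201.000000.

E[X] = C(54,3)·2^(1−C(3,2)) = 6201 ≈ 6201.000000.


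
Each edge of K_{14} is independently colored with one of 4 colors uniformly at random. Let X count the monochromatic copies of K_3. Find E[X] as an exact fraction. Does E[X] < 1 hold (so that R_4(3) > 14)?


E[X] = C(14, 3) · 4^{1 − 3} = 364 · 4^{−2} = 364/16.
As a reduced fraction: E[X] = 91/4 ≈ 22.750.
Is E[X] < 1? NO.
Since E[X] ≥ 1, the first-moment bound is inconclusive at n = 14; it does NOT by itself certify R_4(3) > 14.

E[X] = 91/4 ≈ 22.750; E[X] ≥ 1; first-moment method inconclusive here.


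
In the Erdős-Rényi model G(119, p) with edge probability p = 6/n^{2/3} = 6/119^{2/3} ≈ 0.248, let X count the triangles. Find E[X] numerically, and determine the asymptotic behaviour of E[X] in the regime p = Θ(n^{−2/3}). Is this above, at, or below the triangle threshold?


Number of potential triangles: C(119, 3) = 273819.
Each occurs with probability p³ ≈ (0.248)³ ≈ 1.525316e-02.
By linearity: E[X] = C(119, 3)·p³ ≈ 273819 · 1.525316e-02 ≈ 4176.6050.
Since α = 2/3 < 1, p = c/n^{2/3} ≫ 1/n is above the triangle threshold p ~ 1/n. Asymptotically E[X] ~ (c³/6)·n^{3(1−α)} = (6³/6)·n^{1} → ∞; triangles are abundant w.h.p.

E[X] ≈ 4176.6050; in regime p = Θ(1/n^{2/3}) E[X] diverges (above the triangle threshold p ~ 1/n).


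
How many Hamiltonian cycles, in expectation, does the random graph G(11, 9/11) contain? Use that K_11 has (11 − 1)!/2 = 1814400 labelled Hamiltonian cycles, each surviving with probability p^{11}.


K_11 has (11 − 1)!/2 = 1814400 labelled Hamiltonian cycles.
For each such Hamiltonian cycle H, let X_H = 1 if all 11 edges of H are present in G. Then P[X_H = 1] = p^{11} = (9/11)^{11} = 31381059609/285311670611.
By linearity of expectation: E[X] = Σ_H E[X_H] = 1814400 · p^{11} = 1814400 · 31381059609/285311670611 = 56937794554569600/285311670611.
Numerically: E[X] ≈ 2e+05.

E[X] = 1814400 · (9/11)^{11} = 56937794554569600/285311670611 ≈ 2e+05.


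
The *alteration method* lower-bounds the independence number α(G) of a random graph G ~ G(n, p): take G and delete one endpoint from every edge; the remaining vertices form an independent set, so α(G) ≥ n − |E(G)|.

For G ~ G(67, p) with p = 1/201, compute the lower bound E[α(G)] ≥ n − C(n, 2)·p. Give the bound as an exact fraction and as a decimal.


E[|E(G)|] = C(67, 2)·p = 2211 · (1/201) = 11.
E[α(G)] ≥ n − E[|E(G)|] = 67 − 11 = 56.
Numerically: ≈ 56.00000.
(This is only a lower bound; the true E[α(G)] may be larger.)

E[α(G)] ≥ 56 ≈ 56.00000.


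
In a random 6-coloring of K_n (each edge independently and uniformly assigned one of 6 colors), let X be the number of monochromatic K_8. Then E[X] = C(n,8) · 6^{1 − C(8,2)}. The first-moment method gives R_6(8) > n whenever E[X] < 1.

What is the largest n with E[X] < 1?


We need C(n, 8) · 6^{1 − 28} < 1, i.e. C(n, 8) < 6^{28 − 1} = 1023490369077469249536.
Check values of n near the boundary:
  n = 1590: C(1590, 8) = 995397314198933813310; 995397314198933813310 < 1023490369077469249536? YES
  n = 1591: C(1591, 8) = 1000427749141189953870; 1000427749141189953870 < 1023490369077469249536? YES
  n = 1592: C(1592, 8) = 1005480414540892933435; 1005480414540892933435 < 1023490369077469249536? YES
  n = 1593: C(1593, 8) = 1010555394551193970323; 1010555394551193970323 < 1023490369077469249536? YES
  n = 1594: C(1594, 8) = 1015652773590544255167; 1015652773590544255167 < 1023490369077469249536? YES
  n = 1595: C(1595, 8) = 1020772636343363633895; 1020772636343363633895 < 1023490369077469249536? YES
  n = 1596: C(1596, 8) = 1025915067760710553965; 1025915067760710553965 < 1023490369077469249536? NO
  n = 1597: C(1597, 8) = 1031080153060953275445; 1031080153060953275445 < 1023490369077469249536? NO
The largest n with C(n, 8) < 1023490369077469249536 is n = 1595 (where E[X] = 113419181815929292655/113721152119718805504 ≈ 0.99734). Hence R_6(8) > 1595, i.e. R_6(8) ≥ 1596.

Largest n = 1595; hence R_6(8) > 1595.


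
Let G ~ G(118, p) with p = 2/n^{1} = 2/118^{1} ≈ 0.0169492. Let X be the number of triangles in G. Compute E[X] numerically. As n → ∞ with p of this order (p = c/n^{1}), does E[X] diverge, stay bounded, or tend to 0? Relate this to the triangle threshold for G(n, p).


Number of potential triangles: C(118, 3) = 266916.
Each occurs with probability p³ ≈ (0.0169492)³ ≈ 4.86904698e-06.
By linearity: E[X] = C(118, 3)·p³ ≈ 266916 · 4.86904698e-06 ≈ 1.299627.
Here α = 1, so p = 2/n is exactly at the triangle threshold p ~ 1/n. Asymptotically E[X] → c³/6 = 2³/6 = 4/3 ≈ 1.333333, a bounded constant. In this regime the triangle count is asymptotically Poisson(c³/6).

E[X] ≈ 1.299627; in regime p = Θ(1/n^{1}) E[X] stays bounded (at the triangle threshold p ~ 1/n).


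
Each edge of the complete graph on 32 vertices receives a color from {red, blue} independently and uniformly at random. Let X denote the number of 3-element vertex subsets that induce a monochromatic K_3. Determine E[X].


Let X = Σ_S X_S over the C(32, 3) = 4960 subsets S of size 3, where X_S = 1 if the K_3 on S is monochromatic.
For a fixed S, the K_3 on S has C(3, 2) = 3 edges. P[all 3 edges red] = (1/2)^3, and likewise for blue, so P[monochromatic] = 2·(1/2)^3 = 2^{1 − 3} = 1/4.
By linearity: E[X] = C(32, 3) · 2^{1 − 3} = 4960 · 1/4 = 1240.
Numerically: E[X] ≈ 1240.00000.

E[X] = C(32,3)·2^(1−C(3,2)) = 1240 ≈ 1240.00000.


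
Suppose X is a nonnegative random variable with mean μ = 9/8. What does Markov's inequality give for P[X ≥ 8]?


μ = E[X] = 9/8, a = 8.
Markov: P[X ≥ 8] ≤ μ/a = (9/8)/8 = 9/64.
Numerically: ≈ 0.14062.
(Since a = 8 > μ = 1.12500, the bound 9/64 is < 1 and informative.)

P[X ≥ 8] ≤ 9/64 ≈ 0.14062.


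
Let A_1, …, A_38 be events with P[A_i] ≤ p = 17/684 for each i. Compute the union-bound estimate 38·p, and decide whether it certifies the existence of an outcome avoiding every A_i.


Union bound: P[∪_{i=1}^{38} A_i] ≤ Σ_i P[A_i] ≤ 38·p = 38·(17/684) = 17/18.
Numerically: 17/18 ≈ 0.9444444.
Is 17/18 < 1? YES.
Since P[∪ A_i] ≤ 17/18 < 1, the complement has P[∩ A_i^c] ≥ 1 − 17/18 = 1/18 > 0, so some outcome avoids every A_i.

38·p = 17/18 ≈ 0.9444444; existence CERTIFIED by the union bound.


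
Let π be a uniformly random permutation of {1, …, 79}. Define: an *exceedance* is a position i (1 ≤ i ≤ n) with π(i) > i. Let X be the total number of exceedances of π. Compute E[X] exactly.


Write X = Σ_{i=1}^{79} X_i, where X_i = 1_{π(i) > i}.
For each fixed i, π(i) is uniform over {1, …, 79} (marginal of a uniform permutation), so P[π(i) > i] = (n − i)/n. Summing: Σ_{i=1}^{79} (n − i)/n = (0 + 1 + … + 78)/79 = 79(79 − 1)/(2·79) = (79 − 1)/2.
Hence E[X] = Σ_{i=1}^{79} (79 − i)/79 = 39 ≈ 39.0000.

E[X] = 39 = 39.0000.


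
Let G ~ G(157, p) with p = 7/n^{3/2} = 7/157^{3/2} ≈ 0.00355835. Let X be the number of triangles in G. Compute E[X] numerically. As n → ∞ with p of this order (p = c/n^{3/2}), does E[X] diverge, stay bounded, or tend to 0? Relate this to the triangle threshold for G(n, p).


Number of potential triangles: C(157, 3) = 632710.
Each occurs with probability p³ ≈ (0.00355835)³ ≈ 4.50552791e-08.
By linearity: E[X] = C(157, 3)·p³ ≈ 632710 · 4.50552791e-08 ≈ 0.028507.
Since α = 3/2 > 1, p = c/n^{3/2} = o(1/n) is below the triangle threshold p ~ 1/n. Asymptotically E[X] ~ (c³/6)·n^{3(1−α)} = (7³/6)·n^{-1.5} → 0, so by Markov's inequality G has no triangles w.h.p.

E[X] ≈ 0.028507; in regime p = Θ(1/n^{3/2}) E[X] tends to 0 (below the triangle threshold p ~ 1/n).


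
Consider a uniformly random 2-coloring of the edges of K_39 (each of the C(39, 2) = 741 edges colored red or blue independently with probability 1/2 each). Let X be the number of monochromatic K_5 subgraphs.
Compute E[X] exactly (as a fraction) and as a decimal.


Let X = Σ_S X_S over the C(39, 5) = 575757 subsets S of size 5, where X_S = 1 if the K_5 on S is monochromatic.
For a fixed S, the K_5 on S has C(5, 2) = 10 edges. P[all 10 edges red] = (1/2)^10, and likewise for blue, so P[monochromatic] = 2·(1/2)^10 = 2^{1 − 10} = 1/512.
By linearity: E[X] = C(39, 5) · 2^{1 − 10} = 575757 · 1/512 = 575757/512.
Numerically: E[X] ≈ 1124.525391.

E[X] = C(39,5)·2^(1−C(5,2)) = 575757/512 ≈ 1124.525391.


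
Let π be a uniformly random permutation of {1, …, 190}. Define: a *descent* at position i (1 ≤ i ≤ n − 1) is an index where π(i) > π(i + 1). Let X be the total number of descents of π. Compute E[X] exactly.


Write X = Σ X_I over i = 1, …, 189, with X_I the indicator of one descent.
There are 189 indicators.
For each fixed i, the pair (π(i), π(i+1)) is a uniformly random ordered pair of distinct values from {1, …, 190}; by symmetry P[π(i) > π(i+1)] = 1/2.
By linearity: E[X] = 189 · (1/2) = (190 − 1) · (1/2) = 189/2 ≈ 94.500000.

E[X] = 189/2 = 94.500000.


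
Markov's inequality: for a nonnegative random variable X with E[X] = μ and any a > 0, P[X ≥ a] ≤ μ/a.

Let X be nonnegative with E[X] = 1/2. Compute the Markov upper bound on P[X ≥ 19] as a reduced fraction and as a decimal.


μ = E[X] = 1/2, a = 19.
Markov: P[X ≥ 19] ≤ μ/a = (1/2)/19 = 1/38.
Numerically: ≈ 0.026316.
(Since a = 19 > μ = 0.500000, the bound 1/38 is < 1 and informative.)

P[X ≥ 19] ≤ 1/38 ≈ 0.026316.


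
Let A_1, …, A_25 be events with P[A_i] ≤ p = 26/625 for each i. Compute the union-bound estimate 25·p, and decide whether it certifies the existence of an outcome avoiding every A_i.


Union bound: P[∪_{i=1}^{25} A_i] ≤ Σ_i P[A_i] ≤ 25·p = 25·(26/625) = 26/25.
Numerically: 26/25 ≈ 1.040.
Is 26/25 < 1? NO.
Since the bound 26/25 is ≥ 1, the union bound is uninformative here; it does NOT by itself certify existence.

25·p = 26/25 ≈ 1.040; existence NOT certified by the union bound.


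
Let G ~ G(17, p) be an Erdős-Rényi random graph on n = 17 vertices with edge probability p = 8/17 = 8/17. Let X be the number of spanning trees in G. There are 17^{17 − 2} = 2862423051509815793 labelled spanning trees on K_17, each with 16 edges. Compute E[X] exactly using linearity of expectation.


K_17 has 17^{17 − 2} = 2862423051509815793 labelled spanning trees.
For each such spanning tree H, let X_H = 1 if all 16 edges of H are present in G. Then P[X_H = 1] = p^{16} = (8/17)^{16} = 281474976710656/48661191875666868481.
By linearity of expectation: E[X] = Σ_H E[X_H] = 2862423051509815793 · p^{16} = 2862423051509815793 · 281474976710656/48661191875666868481 = 281474976710656/17.
Numerically: E[X] ≈ 1.656e+13.

E[X] = 2862423051509815793 · (8/17)^{16} = 281474976710656/17 ≈ 1.656e+13.


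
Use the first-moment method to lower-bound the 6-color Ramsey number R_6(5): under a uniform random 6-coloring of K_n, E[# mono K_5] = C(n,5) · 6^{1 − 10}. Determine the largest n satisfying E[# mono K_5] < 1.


We need C(n, 5) · 6^{1 − 10} < 1, i.e. C(n, 5) < 6^{10 − 1} = 10077696.
Check values of n near the boundary:
  n = 64: C(64, 5) = 7624512; 7624512 < 10077696? YES
  n = 65: C(65, 5) = 8259888; 8259888 < 10077696? YES
  n = 66: C(66, 5) = 8936928; 8936928 < 10077696? YES
  n = 67: C(67, 5) = 9657648; 9657648 < 10077696? YES
  n = 68: C(68, 5) = 10424128; 10424128 < 10077696? NO
  n = 69: C(69, 5) = 11238513; 11238513 < 10077696? NO
  n = 70: C(70, 5) = 12103014; 12103014 < 10077696? NO
The largest n with C(n, 5) < 10077696 is n = 67 (where E[X] = 67067/69984 ≈ 0.958319). Hence R_6(5) > 67, i.e. R_6(5) ≥ 68.

Largest n = 67; hence R_6(5) > 67.


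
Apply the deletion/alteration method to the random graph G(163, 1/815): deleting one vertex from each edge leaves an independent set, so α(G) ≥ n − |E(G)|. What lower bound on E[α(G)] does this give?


E[|E(G)|] = C(163, 2)·p = 13203 · (1/815) = 81/5.
E[α(G)] ≥ n − E[|E(G)|] = 163 − 81/5 = 734/5.
Numerically: ≈ 146.8000.
(This is only a lower bound; the true E[α(G)] may be larger.)

E[α(G)] ≥ 734/5 ≈ 146.8000.


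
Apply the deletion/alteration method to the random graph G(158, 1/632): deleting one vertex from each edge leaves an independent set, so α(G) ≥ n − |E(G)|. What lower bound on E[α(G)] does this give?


E[|E(G)|] = C(158, 2)·p = 12403 · (1/632) = 157/8.
E[α(G)] ≥ n − E[|E(G)|] = 158 − 157/8 = 1107/8.
Numerically: ≈ 138.375.
(This is only a lower bound; the true E[α(G)] may be larger.)

E[α(G)] ≥ 1107/8 ≈ 138.375.


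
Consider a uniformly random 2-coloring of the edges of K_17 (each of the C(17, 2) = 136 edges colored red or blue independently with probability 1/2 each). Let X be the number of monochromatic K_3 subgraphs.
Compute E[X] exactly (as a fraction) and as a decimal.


Let X = Σ_S X_S over the C(17, 3) = 680 subsets S of size 3, where X_S = 1 if the K_3 on S is monochromatic.
For a fixed S, the K_3 on S has C(3, 2) = 3 edges. P[all 3 edges red] = (1/2)^3, and likewise for blue, so P[monochromatic] = 2·(1/2)^3 = 2^{1 − 3} = 1/4.
By linearity of expectation: E[X] = C(17, 3) · 2^{1 − 3} = 680 · 1/4 = 170.
Numerically: E[X] ≈ 170.000000.

E[X] = C(17,3)·2^(1−C(3,2)) = 170 ≈ 170.000000.


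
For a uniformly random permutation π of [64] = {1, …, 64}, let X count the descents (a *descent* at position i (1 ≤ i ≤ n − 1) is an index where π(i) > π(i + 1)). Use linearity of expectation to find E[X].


Write X = Σ X_I over i = 1, …, 63, with X_I the indicator of one descent.
There are 63 indicators.
For each fixed i, the pair (π(i), π(i+1)) is a uniformly random ordered pair of distinct values from {1, …, 64}; by symmetry P[π(i) > π(i+1)] = 1/2.
By linearity: E[X] = 63 · (1/2) = (64 − 1) · (1/2) = 63/2 ≈ 31.50000.

E[X] = 63/2 = 31.50000.


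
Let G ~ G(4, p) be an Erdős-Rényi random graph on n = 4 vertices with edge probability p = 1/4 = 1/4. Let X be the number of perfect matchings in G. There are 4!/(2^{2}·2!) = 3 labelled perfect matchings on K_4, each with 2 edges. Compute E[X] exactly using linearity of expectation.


K_4 has 4!/(2^{2}·2!) = 3 labelled perfect matchings.
For each such perfect matching H, let X_H = 1 if all 2 edges of H are present in G. Then P[X_H = 1] = p^{2} = (1/4)^{2} = 1/16.
By linearity: E[X] = Σ_H E[X_H] = 3 · p^{2} = 3 · 1/16 = 3/16.
Numerically: E[X] ≈ 0.188.

E[X] = 3 · (1/4)^{2} = 3/16 ≈ 0.188.
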